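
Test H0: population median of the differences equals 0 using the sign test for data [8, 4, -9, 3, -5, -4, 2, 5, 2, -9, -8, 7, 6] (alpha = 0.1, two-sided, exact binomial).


Step 1: Discard zero differences. Original n = 13; n_eff = number of nonzero differences = 13.
Nonzero differences (with sign): +8, +4, -9, +3, -5, -4, +2, +5, +2, -9, -8, +7, +6
Step 2: Count signs: positive = 8, negative = 5.
Step 3: Under H0: P(positive) = 0.5, so the number of positives S ~ Bin(13, 0.5).
Step 4: Two-sided exact p-value = sum of Bin(13,0.5) probabilities at or below the observed probability = 0.581055.
Step 5: alpha = 0.1. fail to reject H0.

n_eff = 13, pos = 8, neg = 5, p = 0.581055, fail to reject H0.


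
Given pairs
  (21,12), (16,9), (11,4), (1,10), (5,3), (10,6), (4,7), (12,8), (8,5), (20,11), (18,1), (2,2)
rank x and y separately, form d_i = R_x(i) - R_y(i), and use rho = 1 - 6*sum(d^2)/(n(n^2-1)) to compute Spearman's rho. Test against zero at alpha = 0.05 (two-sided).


Step 1: Rank x and y separately (midranks; no ties here).
rank(x): 21->12, 16->9, 11->7, 1->1, 5->4, 10->6, 4->3, 12->8, 8->5, 20->11, 18->10, 2->2
rank(y): 12->12, 9->9, 4->4, 10->10, 3->3, 6->6, 7->7, 8->8, 5->5, 11->11, 1->1, 2->2
Step 2: d_i = R_x(i) - R_y(i); compute d_i^2.
  (12-12)^2=0, (9-9)^2=0, (7-4)^2=9, (1-10)^2=81, (4-3)^2=1, (6-6)^2=0, (3-7)^2=16, (8-8)^2=0, (5-5)^2=0, (11-11)^2=0, (10-1)^2=81, (2-2)^2=0
sum(d^2) = 188.
Step 3: rho = 1 - 6*188 / (12*(12^2 - 1)) = 1 - 1128/1716 = 0.342657.
Step 4: Under H0, t = rho * sqrt((n-2)/(1-rho^2)) = 1.1534 ~ t(10).
Step 5: Two-sided p-value from the t-distribution with 10 df = 0.275567.
Step 6: alpha = 0.05. fail to reject H0.

rho = 0.3427, p = 0.275567, fail to reject H0 at alpha = 0.05.


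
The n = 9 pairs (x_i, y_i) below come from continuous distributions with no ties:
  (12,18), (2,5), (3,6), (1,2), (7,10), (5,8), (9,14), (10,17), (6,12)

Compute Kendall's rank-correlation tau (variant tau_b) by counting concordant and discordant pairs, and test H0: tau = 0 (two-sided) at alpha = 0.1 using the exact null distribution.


Step 1: Enumerate the 36 unordered pairs (i,j) with i<j and classify each by sign(x_j-x_i) * sign(y_j-y_i).
  (1,2):dx=-10,dy=-13->C; (1,3):dx=-9,dy=-12->C; (1,4):dx=-11,dy=-16->C; (1,5):dx=-5,dy=-8->C
  (1,6):dx=-7,dy=-10->C; (1,7):dx=-3,dy=-4->C; (1,8):dx=-2,dy=-1->C; (1,9):dx=-6,dy=-6->C
  (2,3):dx=+1,dy=+1->C; (2,4):dx=-1,dy=-3->C; (2,5):dx=+5,dy=+5->C; (2,6):dx=+3,dy=+3->C
  (2,7):dx=+7,dy=+9->C; (2,8):dx=+8,dy=+12->C; (2,9):dx=+4,dy=+7->C; (3,4):dx=-2,dy=-4->C
  (3,5):dx=+4,dy=+4->C; (3,6):dx=+2,dy=+2->C; (3,7):dx=+6,dy=+8->C; (3,8):dx=+7,dy=+11->C
  (3,9):dx=+3,dy=+6->C; (4,5):dx=+6,dy=+8->C; (4,6):dx=+4,dy=+6->C; (4,7):dx=+8,dy=+12->C
  (4,8):dx=+9,dy=+15->C; (4,9):dx=+5,dy=+10->C; (5,6):dx=-2,dy=-2->C; (5,7):dx=+2,dy=+4->C
  (5,8):dx=+3,dy=+7->C; (5,9):dx=-1,dy=+2->D; (6,7):dx=+4,dy=+6->C; (6,8):dx=+5,dy=+9->C
  (6,9):dx=+1,dy=+4->C; (7,8):dx=+1,dy=+3->C; (7,9):dx=-3,dy=-2->C; (8,9):dx=-4,dy=-5->C
Step 2: C = 35, D = 1, total pairs = 36.
Step 3: tau = (C - D)/(n(n-1)/2) = (35 - 1)/36 = 0.944444.
Step 4: Exact two-sided p-value (enumerate n! = 362880 permutations of y under H0): p = 0.000050.
Step 5: alpha = 0.1. reject H0.

tau_b = 0.9444 (C=35, D=1), p = 0.000050, reject H0.


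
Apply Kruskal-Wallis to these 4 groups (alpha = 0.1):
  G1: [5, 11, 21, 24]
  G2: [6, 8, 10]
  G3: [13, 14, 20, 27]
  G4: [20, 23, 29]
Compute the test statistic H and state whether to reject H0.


Step 1: Combine all N = 14 observations and assign midranks.
sorted (value, group, rank): (5,G1,1), (6,G2,2), (8,G2,3), (10,G2,4), (11,G1,5), (13,G3,6), (14,G3,7), (20,G3,8.5), (20,G4,8.5), (21,G1,10), (23,G4,11), (24,G1,12), (27,G3,13), (29,G4,14)
Step 2: Sum ranks within each group.
R_1 = 28 (n_1 = 4)
R_2 = 9 (n_2 = 3)
R_3 = 34.5 (n_3 = 4)
R_4 = 33.5 (n_4 = 3)
Step 3: H = 12/(N(N+1)) * sum(R_i^2/n_i) - 3(N+1)
     = 12/(14*15) * (28^2/4 + 9^2/3 + 34.5^2/4 + 33.5^2/3) - 3*15
     = 0.057143 * 894.646 - 45
     = 6.122619.
Step 4: Ties present; correction factor C = 1 - 6/(14^3 - 14) = 0.997802. Corrected H = 6.122619 / 0.997802 = 6.136105.
Step 5: Under H0, H ~ chi^2(3); p-value = 0.105173.
Step 6: alpha = 0.1. fail to reject H0.

H = 6.1361, df = 3, p = 0.105173, fail to reject H0.


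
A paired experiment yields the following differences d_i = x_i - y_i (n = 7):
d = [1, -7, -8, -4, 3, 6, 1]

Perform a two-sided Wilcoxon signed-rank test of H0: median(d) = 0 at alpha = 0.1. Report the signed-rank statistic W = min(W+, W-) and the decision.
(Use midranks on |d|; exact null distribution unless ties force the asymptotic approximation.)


Step 1: Drop any zero differences (none here) and take |d_i|.
|d| = [1, 7, 8, 4, 3, 6, 1]
Step 2: Midrank |d_i| (ties get averaged ranks).
ranks: |1|->1.5, |7|->6, |8|->7, |4|->4, |3|->3, |6|->5, |1|->1.5
Step 3: Attach original signs; sum ranks with positive sign and with negative sign.
W+ = 1.5 + 3 + 5 + 1.5 = 11
W- = 6 + 7 + 4 = 17
(Check: W+ + W- = 28 should equal n(n+1)/2 = 28.)
Step 4: Test statistic W = min(W+, W-) = 11.
Step 5: Ties in |d|, so use the tie-corrected normal approximation.
        E[W] = n(n+1)/4 = 7*8/4 = 14.
        Tie groups: |d|=1 (t=2); sum(t^3 - t) = 6.
        Var[W] = n(n+1)(2n+1)/24 - sum(t^3-t)/48 = 840/24 - 6/48 = 34.875.
        z = (W - E[W]) / sqrt(Var[W]) = (11 - 14) / 5.9055 = -0.5080.
        Two-sided p = 2*Phi(z) = 0.611453.
Step 6: alpha = 0.1. fail to reject H0.

W+ = 11, W- = 17, W = min = 11, p = 0.611453, fail to reject H0.


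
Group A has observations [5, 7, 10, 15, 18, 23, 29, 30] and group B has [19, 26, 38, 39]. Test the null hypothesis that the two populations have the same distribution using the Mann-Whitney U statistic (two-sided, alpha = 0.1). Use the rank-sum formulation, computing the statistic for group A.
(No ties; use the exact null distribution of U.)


Step 1: Combine and sort all 12 observations; assign midranks.
sorted (value, group): (5,X), (7,X), (10,X), (15,X), (18,X), (19,Y), (23,X), (26,Y), (29,X), (30,X), (38,Y), (39,Y)
ranks: 5->1, 7->2, 10->3, 15->4, 18->5, 19->6, 23->7, 26->8, 29->9, 30->10, 38->11, 39->12
Step 2: Rank sum for X: R1 = 1 + 2 + 3 + 4 + 5 + 7 + 9 + 10 = 41.
Step 3: U_X = R1 - n1(n1+1)/2 = 41 - 8*9/2 = 41 - 36 = 5.
       U_Y = n1*n2 - U_X = 32 - 5 = 27.
Step 4: No ties, so the exact null distribution of U (based on enumerating the C(12,8) = 495 equally likely rank assignments) gives the two-sided p-value.
Step 5: p-value = 0.072727; compare to alpha = 0.1. reject H0.

U_X = 5, p = 0.072727, reject H0 at alpha = 0.1.


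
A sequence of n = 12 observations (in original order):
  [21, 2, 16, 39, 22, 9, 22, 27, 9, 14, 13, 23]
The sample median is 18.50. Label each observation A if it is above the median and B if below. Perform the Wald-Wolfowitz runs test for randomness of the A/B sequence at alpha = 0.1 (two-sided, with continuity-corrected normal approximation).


Step 1: Compute median = 18.50; label A = above, B = below.
Labels in order: ABBAABAABBBA  (n_A = 6, n_B = 6)
Step 2: Count runs R = 7.
Step 3: Under H0 (random ordering), E[R] = 2*n_A*n_B/(n_A+n_B) + 1 = 2*6*6/12 + 1 = 7.0000.
        Var[R] = 2*n_A*n_B*(2*n_A*n_B - n_A - n_B) / ((n_A+n_B)^2 * (n_A+n_B-1)) = 4320/1584 = 2.7273.
        SD[R] = 1.6514.
Step 4: R = E[R], so z = 0 with no continuity correction.
Step 5: Two-sided p-value via normal approximation = 2*(1 - Phi(|z|)) = 1.000000.
Step 6: alpha = 0.1. fail to reject H0.

R = 7, z = 0.0000, p = 1.000000, fail to reject H0.


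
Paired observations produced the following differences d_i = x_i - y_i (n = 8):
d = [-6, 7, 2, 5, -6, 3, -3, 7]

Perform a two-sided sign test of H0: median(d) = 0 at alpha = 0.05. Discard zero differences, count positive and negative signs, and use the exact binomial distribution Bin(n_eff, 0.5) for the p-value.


Step 1: Discard zero differences. Original n = 8; n_eff = number of nonzero differences = 8.
Nonzero differences (with sign): -6, +7, +2, +5, -6, +3, -3, +7
Step 2: Count signs: positive = 5, negative = 3.
Step 3: Under H0: P(positive) = 0.5, so the number of positives S ~ Bin(8, 0.5).
Step 4: Two-sided exact p-value = sum of Bin(8,0.5) probabilities at or below the observed probability = 0.726562.
Step 5: alpha = 0.05. fail to reject H0.

n_eff = 8, pos = 5, neg = 3, p = 0.726562, fail to reject H0.


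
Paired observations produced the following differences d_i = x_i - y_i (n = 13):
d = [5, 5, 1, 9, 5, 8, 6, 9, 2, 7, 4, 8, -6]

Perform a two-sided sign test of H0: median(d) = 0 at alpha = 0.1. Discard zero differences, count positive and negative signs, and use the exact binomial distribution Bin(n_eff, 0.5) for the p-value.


Step 1: Discard zero differences. Original n = 13; n_eff = number of nonzero differences = 13.
Nonzero differences (with sign): +5, +5, +1, +9, +5, +8, +6, +9, +2, +7, +4, +8, -6
Step 2: Count signs: positive = 12, negative = 1.
Step 3: Under H0: P(positive) = 0.5, so the number of positives S ~ Bin(13, 0.5).
Step 4: Two-sided exact p-value = sum of Bin(13,0.5) probabilities at or below the observed probability = 0.003418.
Step 5: alpha = 0.1. reject H0.

n_eff = 13, pos = 12, neg = 1, p = 0.003418, reject H0.


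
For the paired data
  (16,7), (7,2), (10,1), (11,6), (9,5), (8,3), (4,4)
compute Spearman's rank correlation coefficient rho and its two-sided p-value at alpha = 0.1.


Step 1: Rank x and y separately (midranks; no ties here).
rank(x): 16->7, 7->2, 10->5, 11->6, 9->4, 8->3, 4->1
rank(y): 7->7, 2->2, 1->1, 6->6, 5->5, 3->3, 4->4
Step 2: d_i = R_x(i) - R_y(i); compute d_i^2.
  (7-7)^2=0, (2-2)^2=0, (5-1)^2=16, (6-6)^2=0, (4-5)^2=1, (3-3)^2=0, (1-4)^2=9
sum(d^2) = 26.
Step 3: rho = 1 - 6*26 / (7*(7^2 - 1)) = 1 - 156/336 = 0.535714.
Step 4: Under H0, t = rho * sqrt((n-2)/(1-rho^2)) = 1.4186 ~ t(5).
Step 5: Two-sided p-value from the t-distribution with 5 df = 0.215217.
Step 6: alpha = 0.1. fail to reject H0.

rho = 0.5357, p = 0.215217, fail to reject H0 at alpha = 0.1.


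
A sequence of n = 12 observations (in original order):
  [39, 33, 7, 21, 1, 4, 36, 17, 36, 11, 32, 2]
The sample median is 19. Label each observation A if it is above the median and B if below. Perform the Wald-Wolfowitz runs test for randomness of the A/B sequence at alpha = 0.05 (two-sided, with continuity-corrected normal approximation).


Step 1: Compute median = 19; label A = above, B = below.
Labels in order: AABABBABABAB  (n_A = 6, n_B = 6)
Step 2: Count runs R = 10.
Step 3: Under H0 (random ordering), E[R] = 2*n_A*n_B/(n_A+n_B) + 1 = 2*6*6/12 + 1 = 7.0000.
        Var[R] = 2*n_A*n_B*(2*n_A*n_B - n_A - n_B) / ((n_A+n_B)^2 * (n_A+n_B-1)) = 4320/1584 = 2.7273.
        SD[R] = 1.6514.
Step 4: Continuity-corrected z = (R - 0.5 - E[R]) / SD[R] = (10 - 0.5 - 7.0000) / 1.6514 = 1.5138.
Step 5: Two-sided p-value via normal approximation = 2*(1 - Phi(|z|)) = 0.130070.
Step 6: alpha = 0.05. fail to reject H0.

R = 10, z = 1.5138, p = 0.130070, fail to reject H0.


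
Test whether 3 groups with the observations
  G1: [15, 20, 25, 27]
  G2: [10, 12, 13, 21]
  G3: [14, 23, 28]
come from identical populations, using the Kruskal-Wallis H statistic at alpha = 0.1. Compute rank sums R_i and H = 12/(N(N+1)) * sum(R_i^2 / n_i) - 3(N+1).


Step 1: Combine all N = 11 observations and assign midranks.
sorted (value, group, rank): (10,G2,1), (12,G2,2), (13,G2,3), (14,G3,4), (15,G1,5), (20,G1,6), (21,G2,7), (23,G3,8), (25,G1,9), (27,G1,10), (28,G3,11)
Step 2: Sum ranks within each group.
R_1 = 30 (n_1 = 4)
R_2 = 13 (n_2 = 4)
R_3 = 23 (n_3 = 3)
Step 3: H = 12/(N(N+1)) * sum(R_i^2/n_i) - 3(N+1)
     = 12/(11*12) * (30^2/4 + 13^2/4 + 23^2/3) - 3*12
     = 0.090909 * 443.583 - 36
     = 4.325758.
Step 4: No ties, so H is used without correction.
Step 5: Under H0, H ~ chi^2(2); p-value = 0.114994.
Step 6: alpha = 0.1. fail to reject H0.

H = 4.3258, df = 2, p = 0.114994, fail to reject H0.


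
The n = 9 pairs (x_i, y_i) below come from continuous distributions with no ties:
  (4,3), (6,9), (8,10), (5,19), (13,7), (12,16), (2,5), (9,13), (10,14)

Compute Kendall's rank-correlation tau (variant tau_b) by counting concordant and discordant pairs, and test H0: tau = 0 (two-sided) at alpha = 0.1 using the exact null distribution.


Step 1: Enumerate the 36 unordered pairs (i,j) with i<j and classify each by sign(x_j-x_i) * sign(y_j-y_i).
  (1,2):dx=+2,dy=+6->C; (1,3):dx=+4,dy=+7->C; (1,4):dx=+1,dy=+16->C; (1,5):dx=+9,dy=+4->C
  (1,6):dx=+8,dy=+13->C; (1,7):dx=-2,dy=+2->D; (1,8):dx=+5,dy=+10->C; (1,9):dx=+6,dy=+11->C
  (2,3):dx=+2,dy=+1->C; (2,4):dx=-1,dy=+10->D; (2,5):dx=+7,dy=-2->D; (2,6):dx=+6,dy=+7->C
  (2,7):dx=-4,dy=-4->C; (2,8):dx=+3,dy=+4->C; (2,9):dx=+4,dy=+5->C; (3,4):dx=-3,dy=+9->D
  (3,5):dx=+5,dy=-3->D; (3,6):dx=+4,dy=+6->C; (3,7):dx=-6,dy=-5->C; (3,8):dx=+1,dy=+3->C
  (3,9):dx=+2,dy=+4->C; (4,5):dx=+8,dy=-12->D; (4,6):dx=+7,dy=-3->D; (4,7):dx=-3,dy=-14->C
  (4,8):dx=+4,dy=-6->D; (4,9):dx=+5,dy=-5->D; (5,6):dx=-1,dy=+9->D; (5,7):dx=-11,dy=-2->C
  (5,8):dx=-4,dy=+6->D; (5,9):dx=-3,dy=+7->D; (6,7):dx=-10,dy=-11->C; (6,8):dx=-3,dy=-3->C
  (6,9):dx=-2,dy=-2->C; (7,8):dx=+7,dy=+8->C; (7,9):dx=+8,dy=+9->C; (8,9):dx=+1,dy=+1->C
Step 2: C = 24, D = 12, total pairs = 36.
Step 3: tau = (C - D)/(n(n-1)/2) = (24 - 12)/36 = 0.333333.
Step 4: Exact two-sided p-value (enumerate n! = 362880 permutations of y under H0): p = 0.259518.
Step 5: alpha = 0.1. fail to reject H0.

tau_b = 0.3333 (C=24, D=12), p = 0.259518, fail to reject H0.


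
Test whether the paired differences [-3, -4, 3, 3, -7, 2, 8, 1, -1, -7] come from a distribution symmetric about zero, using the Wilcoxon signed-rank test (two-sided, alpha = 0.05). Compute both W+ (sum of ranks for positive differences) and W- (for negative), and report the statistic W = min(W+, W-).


Step 1: Drop any zero differences (none here) and take |d_i|.
|d| = [3, 4, 3, 3, 7, 2, 8, 1, 1, 7]
Step 2: Midrank |d_i| (ties get averaged ranks).
ranks: |3|->5, |4|->7, |3|->5, |3|->5, |7|->8.5, |2|->3, |8|->10, |1|->1.5, |1|->1.5, |7|->8.5
Step 3: Attach original signs; sum ranks with positive sign and with negative sign.
W+ = 5 + 5 + 3 + 10 + 1.5 = 24.5
W- = 5 + 7 + 8.5 + 1.5 + 8.5 = 30.5
(Check: W+ + W- = 55 should equal n(n+1)/2 = 55.)
Step 4: Test statistic W = min(W+, W-) = 24.5.
Step 5: Ties in |d|, so use the tie-corrected normal approximation.
        E[W] = n(n+1)/4 = 10*11/4 = 27.5.
        Tie groups: |d|=1 (t=2), |d|=3 (t=3), |d|=7 (t=2); sum(t^3 - t) = 36.
        Var[W] = n(n+1)(2n+1)/24 - sum(t^3-t)/48 = 2310/24 - 36/48 = 95.5.
        z = (W - E[W]) / sqrt(Var[W]) = (24.5 - 27.5) / 9.7724 = -0.3070.
        Two-sided p = 2*Phi(z) = 0.758853.
Step 6: alpha = 0.05. fail to reject H0.

W+ = 24.5, W- = 30.5, W = min = 24.5, p = 0.758853, fail to reject H0.


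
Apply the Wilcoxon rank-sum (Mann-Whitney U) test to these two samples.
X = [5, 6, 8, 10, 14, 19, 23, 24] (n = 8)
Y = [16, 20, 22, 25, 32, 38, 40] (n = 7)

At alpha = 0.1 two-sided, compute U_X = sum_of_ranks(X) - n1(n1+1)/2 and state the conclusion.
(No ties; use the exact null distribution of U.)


Step 1: Combine and sort all 15 observations; assign midranks.
sorted (value, group): (5,X), (6,X), (8,X), (10,X), (14,X), (16,Y), (19,X), (20,Y), (22,Y), (23,X), (24,X), (25,Y), (32,Y), (38,Y), (40,Y)
ranks: 5->1, 6->2, 8->3, 10->4, 14->5, 16->6, 19->7, 20->8, 22->9, 23->10, 24->11, 25->12, 32->13, 38->14, 40->15
Step 2: Rank sum for X: R1 = 1 + 2 + 3 + 4 + 5 + 7 + 10 + 11 = 43.
Step 3: U_X = R1 - n1(n1+1)/2 = 43 - 8*9/2 = 43 - 36 = 7.
       U_Y = n1*n2 - U_X = 56 - 7 = 49.
Step 4: No ties, so the exact null distribution of U (based on enumerating the C(15,8) = 6435 equally likely rank assignments) gives the two-sided p-value.
Step 5: p-value = 0.013986; compare to alpha = 0.1. reject H0.

U_X = 7, p = 0.013986, reject H0 at alpha = 0.1.


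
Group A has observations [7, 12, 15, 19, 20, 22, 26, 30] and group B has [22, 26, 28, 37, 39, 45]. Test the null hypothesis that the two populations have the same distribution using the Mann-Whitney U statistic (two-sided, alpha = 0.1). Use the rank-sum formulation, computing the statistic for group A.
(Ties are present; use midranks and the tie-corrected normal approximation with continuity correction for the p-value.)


Step 1: Combine and sort all 14 observations; assign midranks.
sorted (value, group): (7,X), (12,X), (15,X), (19,X), (20,X), (22,X), (22,Y), (26,X), (26,Y), (28,Y), (30,X), (37,Y), (39,Y), (45,Y)
ranks: 7->1, 12->2, 15->3, 19->4, 20->5, 22->6.5, 22->6.5, 26->8.5, 26->8.5, 28->10, 30->11, 37->12, 39->13, 45->14
Step 2: Rank sum for X: R1 = 1 + 2 + 3 + 4 + 5 + 6.5 + 8.5 + 11 = 41.
Step 3: U_X = R1 - n1(n1+1)/2 = 41 - 8*9/2 = 41 - 36 = 5.
       U_Y = n1*n2 - U_X = 48 - 5 = 43.
Step 4: Ties are present, so use the tie-corrected normal approximation (with continuity correction) for the p-value.
Step 5: p-value = 0.016684; compare to alpha = 0.1. reject H0.

U_X = 5, p = 0.016684, reject H0 at alpha = 0.1.


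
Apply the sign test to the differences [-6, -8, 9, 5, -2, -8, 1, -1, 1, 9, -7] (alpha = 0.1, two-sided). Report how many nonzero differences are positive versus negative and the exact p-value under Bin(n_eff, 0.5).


Step 1: Discard zero differences. Original n = 11; n_eff = number of nonzero differences = 11.
Nonzero differences (with sign): -6, -8, +9, +5, -2, -8, +1, -1, +1, +9, -7
Step 2: Count signs: positive = 5, negative = 6.
Step 3: Under H0: P(positive) = 0.5, so the number of positives S ~ Bin(11, 0.5).
Step 4: Two-sided exact p-value = sum of Bin(11,0.5) probabilities at or below the observed probability = 1.000000.
Step 5: alpha = 0.1. fail to reject H0.

n_eff = 11, pos = 5, neg = 6, p = 1.000000, fail to reject H0.


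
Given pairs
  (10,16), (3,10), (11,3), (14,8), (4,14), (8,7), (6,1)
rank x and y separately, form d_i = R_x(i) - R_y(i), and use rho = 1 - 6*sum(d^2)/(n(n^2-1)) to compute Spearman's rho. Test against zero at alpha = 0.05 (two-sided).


Step 1: Rank x and y separately (midranks; no ties here).
rank(x): 10->5, 3->1, 11->6, 14->7, 4->2, 8->4, 6->3
rank(y): 16->7, 10->5, 3->2, 8->4, 14->6, 7->3, 1->1
Step 2: d_i = R_x(i) - R_y(i); compute d_i^2.
  (5-7)^2=4, (1-5)^2=16, (6-2)^2=16, (7-4)^2=9, (2-6)^2=16, (4-3)^2=1, (3-1)^2=4
sum(d^2) = 66.
Step 3: rho = 1 - 6*66 / (7*(7^2 - 1)) = 1 - 396/336 = -0.178571.
Step 4: Under H0, t = rho * sqrt((n-2)/(1-rho^2)) = -0.4058 ~ t(5).
Step 5: Two-sided p-value from the t-distribution with 5 df = 0.701658.
Step 6: alpha = 0.05. fail to reject H0.

rho = -0.1786, p = 0.701658, fail to reject H0 at alpha = 0.05.


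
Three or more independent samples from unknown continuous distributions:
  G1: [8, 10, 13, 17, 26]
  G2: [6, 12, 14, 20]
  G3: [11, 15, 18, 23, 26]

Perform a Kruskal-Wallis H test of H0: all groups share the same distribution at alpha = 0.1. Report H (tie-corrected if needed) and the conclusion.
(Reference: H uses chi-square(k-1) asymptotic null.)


Step 1: Combine all N = 14 observations and assign midranks.
sorted (value, group, rank): (6,G2,1), (8,G1,2), (10,G1,3), (11,G3,4), (12,G2,5), (13,G1,6), (14,G2,7), (15,G3,8), (17,G1,9), (18,G3,10), (20,G2,11), (23,G3,12), (26,G1,13.5), (26,G3,13.5)
Step 2: Sum ranks within each group.
R_1 = 33.5 (n_1 = 5)
R_2 = 24 (n_2 = 4)
R_3 = 47.5 (n_3 = 5)
Step 3: H = 12/(N(N+1)) * sum(R_i^2/n_i) - 3(N+1)
     = 12/(14*15) * (33.5^2/5 + 24^2/4 + 47.5^2/5) - 3*15
     = 0.057143 * 819.7 - 45
     = 1.840000.
Step 4: Ties present; correction factor C = 1 - 6/(14^3 - 14) = 0.997802. Corrected H = 1.840000 / 0.997802 = 1.844053.
Step 5: Under H0, H ~ chi^2(2); p-value = 0.397712.
Step 6: alpha = 0.1. fail to reject H0.

H = 1.8441, df = 2, p = 0.397712, fail to reject H0.


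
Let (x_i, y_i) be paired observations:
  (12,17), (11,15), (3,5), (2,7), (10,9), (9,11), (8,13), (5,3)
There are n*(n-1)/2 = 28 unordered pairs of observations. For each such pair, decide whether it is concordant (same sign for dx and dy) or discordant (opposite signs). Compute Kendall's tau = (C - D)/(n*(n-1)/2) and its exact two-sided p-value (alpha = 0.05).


Step 1: Enumerate the 28 unordered pairs (i,j) with i<j and classify each by sign(x_j-x_i) * sign(y_j-y_i).
  (1,2):dx=-1,dy=-2->C; (1,3):dx=-9,dy=-12->C; (1,4):dx=-10,dy=-10->C; (1,5):dx=-2,dy=-8->C
  (1,6):dx=-3,dy=-6->C; (1,7):dx=-4,dy=-4->C; (1,8):dx=-7,dy=-14->C; (2,3):dx=-8,dy=-10->C
  (2,4):dx=-9,dy=-8->C; (2,5):dx=-1,dy=-6->C; (2,6):dx=-2,dy=-4->C; (2,7):dx=-3,dy=-2->C
  (2,8):dx=-6,dy=-12->C; (3,4):dx=-1,dy=+2->D; (3,5):dx=+7,dy=+4->C; (3,6):dx=+6,dy=+6->C
  (3,7):dx=+5,dy=+8->C; (3,8):dx=+2,dy=-2->D; (4,5):dx=+8,dy=+2->C; (4,6):dx=+7,dy=+4->C
  (4,7):dx=+6,dy=+6->C; (4,8):dx=+3,dy=-4->D; (5,6):dx=-1,dy=+2->D; (5,7):dx=-2,dy=+4->D
  (5,8):dx=-5,dy=-6->C; (6,7):dx=-1,dy=+2->D; (6,8):dx=-4,dy=-8->C; (7,8):dx=-3,dy=-10->C
Step 2: C = 22, D = 6, total pairs = 28.
Step 3: tau = (C - D)/(n(n-1)/2) = (22 - 6)/28 = 0.571429.
Step 4: Exact two-sided p-value (enumerate n! = 40320 permutations of y under H0): p = 0.061012.
Step 5: alpha = 0.05. fail to reject H0.

tau_b = 0.5714 (C=22, D=6), p = 0.061012, fail to reject H0.


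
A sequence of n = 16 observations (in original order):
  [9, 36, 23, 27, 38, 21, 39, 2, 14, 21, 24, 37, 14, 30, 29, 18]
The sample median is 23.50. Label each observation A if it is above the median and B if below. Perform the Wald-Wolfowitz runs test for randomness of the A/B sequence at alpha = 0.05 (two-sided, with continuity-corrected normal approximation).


Step 1: Compute median = 23.50; label A = above, B = below.
Labels in order: BABAABABBBAABAAB  (n_A = 8, n_B = 8)
Step 2: Count runs R = 11.
Step 3: Under H0 (random ordering), E[R] = 2*n_A*n_B/(n_A+n_B) + 1 = 2*8*8/16 + 1 = 9.0000.
        Var[R] = 2*n_A*n_B*(2*n_A*n_B - n_A - n_B) / ((n_A+n_B)^2 * (n_A+n_B-1)) = 14336/3840 = 3.7333.
        SD[R] = 1.9322.
Step 4: Continuity-corrected z = (R - 0.5 - E[R]) / SD[R] = (11 - 0.5 - 9.0000) / 1.9322 = 0.7763.
Step 5: Two-sided p-value via normal approximation = 2*(1 - Phi(|z|)) = 0.437558.
Step 6: alpha = 0.05. fail to reject H0.

R = 11, z = 0.7763, p = 0.437558, fail to reject H0.


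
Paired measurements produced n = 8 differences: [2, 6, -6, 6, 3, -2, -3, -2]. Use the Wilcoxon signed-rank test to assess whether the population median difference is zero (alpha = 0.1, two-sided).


Step 1: Drop any zero differences (none here) and take |d_i|.
|d| = [2, 6, 6, 6, 3, 2, 3, 2]
Step 2: Midrank |d_i| (ties get averaged ranks).
ranks: |2|->2, |6|->7, |6|->7, |6|->7, |3|->4.5, |2|->2, |3|->4.5, |2|->2
Step 3: Attach original signs; sum ranks with positive sign and with negative sign.
W+ = 2 + 7 + 7 + 4.5 = 20.5
W- = 7 + 2 + 4.5 + 2 = 15.5
(Check: W+ + W- = 36 should equal n(n+1)/2 = 36.)
Step 4: Test statistic W = min(W+, W-) = 15.5.
Step 5: Ties in |d|, so use the tie-corrected normal approximation.
        E[W] = n(n+1)/4 = 8*9/4 = 18.
        Tie groups: |d|=2 (t=3), |d|=3 (t=2), |d|=6 (t=3); sum(t^3 - t) = 54.
        Var[W] = n(n+1)(2n+1)/24 - sum(t^3-t)/48 = 1224/24 - 54/48 = 49.875.
        z = (W - E[W]) / sqrt(Var[W]) = (15.5 - 18) / 7.0622 = -0.3540.
        Two-sided p = 2*Phi(z) = 0.723342.
Step 6: alpha = 0.1. fail to reject H0.

W+ = 20.5, W- = 15.5, W = min = 15.5, p = 0.723342, fail to reject H0.


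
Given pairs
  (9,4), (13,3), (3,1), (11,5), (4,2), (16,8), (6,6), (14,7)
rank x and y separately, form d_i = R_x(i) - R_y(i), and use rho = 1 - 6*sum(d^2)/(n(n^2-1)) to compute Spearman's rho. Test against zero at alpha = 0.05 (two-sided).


Step 1: Rank x and y separately (midranks; no ties here).
rank(x): 9->4, 13->6, 3->1, 11->5, 4->2, 16->8, 6->3, 14->7
rank(y): 4->4, 3->3, 1->1, 5->5, 2->2, 8->8, 6->6, 7->7
Step 2: d_i = R_x(i) - R_y(i); compute d_i^2.
  (4-4)^2=0, (6-3)^2=9, (1-1)^2=0, (5-5)^2=0, (2-2)^2=0, (8-8)^2=0, (3-6)^2=9, (7-7)^2=0
sum(d^2) = 18.
Step 3: rho = 1 - 6*18 / (8*(8^2 - 1)) = 1 - 108/504 = 0.785714.
Step 4: Under H0, t = rho * sqrt((n-2)/(1-rho^2)) = 3.1113 ~ t(6).
Step 5: Two-sided p-value from the t-distribution with 6 df = 0.020815.
Step 6: alpha = 0.05. reject H0.

rho = 0.7857, p = 0.020815, reject H0 at alpha = 0.05.


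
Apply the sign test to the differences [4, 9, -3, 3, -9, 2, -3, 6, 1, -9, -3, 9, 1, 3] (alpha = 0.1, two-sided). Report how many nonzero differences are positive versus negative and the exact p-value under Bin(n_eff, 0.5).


Step 1: Discard zero differences. Original n = 14; n_eff = number of nonzero differences = 14.
Nonzero differences (with sign): +4, +9, -3, +3, -9, +2, -3, +6, +1, -9, -3, +9, +1, +3
Step 2: Count signs: positive = 9, negative = 5.
Step 3: Under H0: P(positive) = 0.5, so the number of positives S ~ Bin(14, 0.5).
Step 4: Two-sided exact p-value = sum of Bin(14,0.5) probabilities at or below the observed probability = 0.423950.
Step 5: alpha = 0.1. fail to reject H0.

n_eff = 14, pos = 9, neg = 5, p = 0.423950, fail to reject H0.


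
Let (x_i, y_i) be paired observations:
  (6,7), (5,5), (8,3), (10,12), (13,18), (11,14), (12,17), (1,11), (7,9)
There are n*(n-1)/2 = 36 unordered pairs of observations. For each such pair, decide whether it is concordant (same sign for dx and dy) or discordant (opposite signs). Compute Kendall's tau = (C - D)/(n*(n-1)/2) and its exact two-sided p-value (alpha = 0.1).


Step 1: Enumerate the 36 unordered pairs (i,j) with i<j and classify each by sign(x_j-x_i) * sign(y_j-y_i).
  (1,2):dx=-1,dy=-2->C; (1,3):dx=+2,dy=-4->D; (1,4):dx=+4,dy=+5->C; (1,5):dx=+7,dy=+11->C
  (1,6):dx=+5,dy=+7->C; (1,7):dx=+6,dy=+10->C; (1,8):dx=-5,dy=+4->D; (1,9):dx=+1,dy=+2->C
  (2,3):dx=+3,dy=-2->D; (2,4):dx=+5,dy=+7->C; (2,5):dx=+8,dy=+13->C; (2,6):dx=+6,dy=+9->C
  (2,7):dx=+7,dy=+12->C; (2,8):dx=-4,dy=+6->D; (2,9):dx=+2,dy=+4->C; (3,4):dx=+2,dy=+9->C
  (3,5):dx=+5,dy=+15->C; (3,6):dx=+3,dy=+11->C; (3,7):dx=+4,dy=+14->C; (3,8):dx=-7,dy=+8->D
  (3,9):dx=-1,dy=+6->D; (4,5):dx=+3,dy=+6->C; (4,6):dx=+1,dy=+2->C; (4,7):dx=+2,dy=+5->C
  (4,8):dx=-9,dy=-1->C; (4,9):dx=-3,dy=-3->C; (5,6):dx=-2,dy=-4->C; (5,7):dx=-1,dy=-1->C
  (5,8):dx=-12,dy=-7->C; (5,9):dx=-6,dy=-9->C; (6,7):dx=+1,dy=+3->C; (6,8):dx=-10,dy=-3->C
  (6,9):dx=-4,dy=-5->C; (7,8):dx=-11,dy=-6->C; (7,9):dx=-5,dy=-8->C; (8,9):dx=+6,dy=-2->D
Step 2: C = 29, D = 7, total pairs = 36.
Step 3: tau = (C - D)/(n(n-1)/2) = (29 - 7)/36 = 0.611111.
Step 4: Exact two-sided p-value (enumerate n! = 362880 permutations of y under H0): p = 0.024741.
Step 5: alpha = 0.1. reject H0.

tau_b = 0.6111 (C=29, D=7), p = 0.024741, reject H0.


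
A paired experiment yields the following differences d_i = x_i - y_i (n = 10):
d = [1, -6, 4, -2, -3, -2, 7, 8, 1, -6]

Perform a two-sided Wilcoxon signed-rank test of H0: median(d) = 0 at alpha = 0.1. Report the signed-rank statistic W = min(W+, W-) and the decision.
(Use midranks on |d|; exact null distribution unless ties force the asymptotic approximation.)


Step 1: Drop any zero differences (none here) and take |d_i|.
|d| = [1, 6, 4, 2, 3, 2, 7, 8, 1, 6]
Step 2: Midrank |d_i| (ties get averaged ranks).
ranks: |1|->1.5, |6|->7.5, |4|->6, |2|->3.5, |3|->5, |2|->3.5, |7|->9, |8|->10, |1|->1.5, |6|->7.5
Step 3: Attach original signs; sum ranks with positive sign and with negative sign.
W+ = 1.5 + 6 + 9 + 10 + 1.5 = 28
W- = 7.5 + 3.5 + 5 + 3.5 + 7.5 = 27
(Check: W+ + W- = 55 should equal n(n+1)/2 = 55.)
Step 4: Test statistic W = min(W+, W-) = 27.
Step 5: Ties in |d|, so use the tie-corrected normal approximation.
        E[W] = n(n+1)/4 = 10*11/4 = 27.5.
        Tie groups: |d|=1 (t=2), |d|=2 (t=2), |d|=6 (t=2); sum(t^3 - t) = 18.
        Var[W] = n(n+1)(2n+1)/24 - sum(t^3-t)/48 = 2310/24 - 18/48 = 95.875.
        z = (W - E[W]) / sqrt(Var[W]) = (27 - 27.5) / 9.7916 = -0.0511.
        Two-sided p = 2*Phi(z) = 0.959274.
Step 6: alpha = 0.1. fail to reject H0.

W+ = 28, W- = 27, W = min = 27, p = 0.959274, fail to reject H0.


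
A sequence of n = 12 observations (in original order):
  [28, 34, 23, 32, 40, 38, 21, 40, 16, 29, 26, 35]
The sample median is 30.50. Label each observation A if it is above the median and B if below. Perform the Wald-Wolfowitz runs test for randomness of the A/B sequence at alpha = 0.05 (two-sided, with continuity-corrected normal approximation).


Step 1: Compute median = 30.50; label A = above, B = below.
Labels in order: BABAAABABBBA  (n_A = 6, n_B = 6)
Step 2: Count runs R = 8.
Step 3: Under H0 (random ordering), E[R] = 2*n_A*n_B/(n_A+n_B) + 1 = 2*6*6/12 + 1 = 7.0000.
        Var[R] = 2*n_A*n_B*(2*n_A*n_B - n_A - n_B) / ((n_A+n_B)^2 * (n_A+n_B-1)) = 4320/1584 = 2.7273.
        SD[R] = 1.6514.
Step 4: Continuity-corrected z = (R - 0.5 - E[R]) / SD[R] = (8 - 0.5 - 7.0000) / 1.6514 = 0.3028.
Step 5: Two-sided p-value via normal approximation = 2*(1 - Phi(|z|)) = 0.762069.
Step 6: alpha = 0.05. fail to reject H0.

R = 8, z = 0.3028, p = 0.762069, fail to reject H0.


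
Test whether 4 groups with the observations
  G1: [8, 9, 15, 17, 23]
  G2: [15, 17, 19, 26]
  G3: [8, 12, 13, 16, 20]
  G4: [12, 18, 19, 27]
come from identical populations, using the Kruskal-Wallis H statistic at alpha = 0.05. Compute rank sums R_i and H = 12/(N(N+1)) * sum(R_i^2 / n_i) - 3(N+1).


Step 1: Combine all N = 18 observations and assign midranks.
sorted (value, group, rank): (8,G1,1.5), (8,G3,1.5), (9,G1,3), (12,G3,4.5), (12,G4,4.5), (13,G3,6), (15,G1,7.5), (15,G2,7.5), (16,G3,9), (17,G1,10.5), (17,G2,10.5), (18,G4,12), (19,G2,13.5), (19,G4,13.5), (20,G3,15), (23,G1,16), (26,G2,17), (27,G4,18)
Step 2: Sum ranks within each group.
R_1 = 38.5 (n_1 = 5)
R_2 = 48.5 (n_2 = 4)
R_3 = 36 (n_3 = 5)
R_4 = 48 (n_4 = 4)
Step 3: H = 12/(N(N+1)) * sum(R_i^2/n_i) - 3(N+1)
     = 12/(18*19) * (38.5^2/5 + 48.5^2/4 + 36^2/5 + 48^2/4) - 3*19
     = 0.035088 * 1719.71 - 57
     = 3.340789.
Step 4: Ties present; correction factor C = 1 - 30/(18^3 - 18) = 0.994840. Corrected H = 3.340789 / 0.994840 = 3.358117.
Step 5: Under H0, H ~ chi^2(3); p-value = 0.339635.
Step 6: alpha = 0.05. fail to reject H0.

H = 3.3581, df = 3, p = 0.339635, fail to reject H0.


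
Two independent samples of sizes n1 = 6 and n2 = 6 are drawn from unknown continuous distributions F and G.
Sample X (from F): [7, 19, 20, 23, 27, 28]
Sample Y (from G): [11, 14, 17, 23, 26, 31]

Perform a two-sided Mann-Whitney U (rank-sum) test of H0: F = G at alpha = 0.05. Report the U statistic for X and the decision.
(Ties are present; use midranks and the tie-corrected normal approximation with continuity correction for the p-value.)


Step 1: Combine and sort all 12 observations; assign midranks.
sorted (value, group): (7,X), (11,Y), (14,Y), (17,Y), (19,X), (20,X), (23,X), (23,Y), (26,Y), (27,X), (28,X), (31,Y)
ranks: 7->1, 11->2, 14->3, 17->4, 19->5, 20->6, 23->7.5, 23->7.5, 26->9, 27->10, 28->11, 31->12
Step 2: Rank sum for X: R1 = 1 + 5 + 6 + 7.5 + 10 + 11 = 40.5.
Step 3: U_X = R1 - n1(n1+1)/2 = 40.5 - 6*7/2 = 40.5 - 21 = 19.5.
       U_Y = n1*n2 - U_X = 36 - 19.5 = 16.5.
Step 4: Ties are present, so use the tie-corrected normal approximation (with continuity correction) for the p-value.
Step 5: p-value = 0.872559; compare to alpha = 0.05. fail to reject H0.

U_X = 19.5, p = 0.872559, fail to reject H0 at alpha = 0.05.


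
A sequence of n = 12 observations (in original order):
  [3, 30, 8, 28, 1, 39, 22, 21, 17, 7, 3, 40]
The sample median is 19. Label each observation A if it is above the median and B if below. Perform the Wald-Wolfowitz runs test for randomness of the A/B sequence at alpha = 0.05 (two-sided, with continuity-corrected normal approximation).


Step 1: Compute median = 19; label A = above, B = below.
Labels in order: BABABAAABBBA  (n_A = 6, n_B = 6)
Step 2: Count runs R = 8.
Step 3: Under H0 (random ordering), E[R] = 2*n_A*n_B/(n_A+n_B) + 1 = 2*6*6/12 + 1 = 7.0000.
        Var[R] = 2*n_A*n_B*(2*n_A*n_B - n_A - n_B) / ((n_A+n_B)^2 * (n_A+n_B-1)) = 4320/1584 = 2.7273.
        SD[R] = 1.6514.
Step 4: Continuity-corrected z = (R - 0.5 - E[R]) / SD[R] = (8 - 0.5 - 7.0000) / 1.6514 = 0.3028.
Step 5: Two-sided p-value via normal approximation = 2*(1 - Phi(|z|)) = 0.762069.
Step 6: alpha = 0.05. fail to reject H0.

R = 8, z = 0.3028, p = 0.762069, fail to reject H0.


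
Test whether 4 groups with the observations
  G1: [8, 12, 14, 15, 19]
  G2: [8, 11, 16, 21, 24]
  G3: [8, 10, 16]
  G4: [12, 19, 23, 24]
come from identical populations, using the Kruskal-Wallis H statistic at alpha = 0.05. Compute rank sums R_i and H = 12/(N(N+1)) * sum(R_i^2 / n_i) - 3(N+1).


Step 1: Combine all N = 17 observations and assign midranks.
sorted (value, group, rank): (8,G1,2), (8,G2,2), (8,G3,2), (10,G3,4), (11,G2,5), (12,G1,6.5), (12,G4,6.5), (14,G1,8), (15,G1,9), (16,G2,10.5), (16,G3,10.5), (19,G1,12.5), (19,G4,12.5), (21,G2,14), (23,G4,15), (24,G2,16.5), (24,G4,16.5)
Step 2: Sum ranks within each group.
R_1 = 38 (n_1 = 5)
R_2 = 48 (n_2 = 5)
R_3 = 16.5 (n_3 = 3)
R_4 = 50.5 (n_4 = 4)
Step 3: H = 12/(N(N+1)) * sum(R_i^2/n_i) - 3(N+1)
     = 12/(17*18) * (38^2/5 + 48^2/5 + 16.5^2/3 + 50.5^2/4) - 3*18
     = 0.039216 * 1477.91 - 54
     = 3.957353.
Step 4: Ties present; correction factor C = 1 - 48/(17^3 - 17) = 0.990196. Corrected H = 3.957353 / 0.990196 = 3.996535.
Step 5: Under H0, H ~ chi^2(3); p-value = 0.261839.
Step 6: alpha = 0.05. fail to reject H0.

H = 3.9965, df = 3, p = 0.261839, fail to reject H0.


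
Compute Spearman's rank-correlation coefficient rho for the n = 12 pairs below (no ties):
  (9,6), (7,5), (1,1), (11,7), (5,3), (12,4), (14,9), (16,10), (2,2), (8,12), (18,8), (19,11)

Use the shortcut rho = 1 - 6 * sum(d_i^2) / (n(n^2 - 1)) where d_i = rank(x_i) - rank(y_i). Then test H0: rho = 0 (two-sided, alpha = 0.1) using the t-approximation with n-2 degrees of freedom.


Step 1: Rank x and y separately (midranks; no ties here).
rank(x): 9->6, 7->4, 1->1, 11->7, 5->3, 12->8, 14->9, 16->10, 2->2, 8->5, 18->11, 19->12
rank(y): 6->6, 5->5, 1->1, 7->7, 3->3, 4->4, 9->9, 10->10, 2->2, 12->12, 8->8, 11->11
Step 2: d_i = R_x(i) - R_y(i); compute d_i^2.
  (6-6)^2=0, (4-5)^2=1, (1-1)^2=0, (7-7)^2=0, (3-3)^2=0, (8-4)^2=16, (9-9)^2=0, (10-10)^2=0, (2-2)^2=0, (5-12)^2=49, (11-8)^2=9, (12-11)^2=1
sum(d^2) = 76.
Step 3: rho = 1 - 6*76 / (12*(12^2 - 1)) = 1 - 456/1716 = 0.734266.
Step 4: Under H0, t = rho * sqrt((n-2)/(1-rho^2)) = 3.4204 ~ t(10).
Step 5: Two-sided p-value from the t-distribution with 10 df = 0.006543.
Step 6: alpha = 0.1. reject H0.

rho = 0.7343, p = 0.006543, reject H0 at alpha = 0.1.


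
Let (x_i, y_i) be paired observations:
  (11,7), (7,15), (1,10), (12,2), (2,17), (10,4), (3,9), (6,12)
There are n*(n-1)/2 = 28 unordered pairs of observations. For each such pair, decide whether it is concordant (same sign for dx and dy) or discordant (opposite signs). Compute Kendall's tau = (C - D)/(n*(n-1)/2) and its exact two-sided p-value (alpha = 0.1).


Step 1: Enumerate the 28 unordered pairs (i,j) with i<j and classify each by sign(x_j-x_i) * sign(y_j-y_i).
  (1,2):dx=-4,dy=+8->D; (1,3):dx=-10,dy=+3->D; (1,4):dx=+1,dy=-5->D; (1,5):dx=-9,dy=+10->D
  (1,6):dx=-1,dy=-3->C; (1,7):dx=-8,dy=+2->D; (1,8):dx=-5,dy=+5->D; (2,3):dx=-6,dy=-5->C
  (2,4):dx=+5,dy=-13->D; (2,5):dx=-5,dy=+2->D; (2,6):dx=+3,dy=-11->D; (2,7):dx=-4,dy=-6->C
  (2,8):dx=-1,dy=-3->C; (3,4):dx=+11,dy=-8->D; (3,5):dx=+1,dy=+7->C; (3,6):dx=+9,dy=-6->D
  (3,7):dx=+2,dy=-1->D; (3,8):dx=+5,dy=+2->C; (4,5):dx=-10,dy=+15->D; (4,6):dx=-2,dy=+2->D
  (4,7):dx=-9,dy=+7->D; (4,8):dx=-6,dy=+10->D; (5,6):dx=+8,dy=-13->D; (5,7):dx=+1,dy=-8->D
  (5,8):dx=+4,dy=-5->D; (6,7):dx=-7,dy=+5->D; (6,8):dx=-4,dy=+8->D; (7,8):dx=+3,dy=+3->C
Step 2: C = 7, D = 21, total pairs = 28.
Step 3: tau = (C - D)/(n(n-1)/2) = (7 - 21)/28 = -0.500000.
Step 4: Exact two-sided p-value (enumerate n! = 40320 permutations of y under H0): p = 0.108681.
Step 5: alpha = 0.1. fail to reject H0.

tau_b = -0.5000 (C=7, D=21), p = 0.108681, fail to reject H0.


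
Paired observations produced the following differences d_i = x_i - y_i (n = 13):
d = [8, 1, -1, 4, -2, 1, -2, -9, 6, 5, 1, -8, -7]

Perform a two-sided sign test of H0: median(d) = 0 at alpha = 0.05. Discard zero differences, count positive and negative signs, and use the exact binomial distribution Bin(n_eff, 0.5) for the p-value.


Step 1: Discard zero differences. Original n = 13; n_eff = number of nonzero differences = 13.
Nonzero differences (with sign): +8, +1, -1, +4, -2, +1, -2, -9, +6, +5, +1, -8, -7
Step 2: Count signs: positive = 7, negative = 6.
Step 3: Under H0: P(positive) = 0.5, so the number of positives S ~ Bin(13, 0.5).
Step 4: Two-sided exact p-value = sum of Bin(13,0.5) probabilities at or below the observed probability = 1.000000.
Step 5: alpha = 0.05. fail to reject H0.

n_eff = 13, pos = 7, neg = 6, p = 1.000000, fail to reject H0.


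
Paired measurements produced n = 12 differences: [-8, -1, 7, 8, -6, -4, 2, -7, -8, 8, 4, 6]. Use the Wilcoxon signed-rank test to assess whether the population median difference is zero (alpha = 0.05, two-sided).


Step 1: Drop any zero differences (none here) and take |d_i|.
|d| = [8, 1, 7, 8, 6, 4, 2, 7, 8, 8, 4, 6]
Step 2: Midrank |d_i| (ties get averaged ranks).
ranks: |8|->10.5, |1|->1, |7|->7.5, |8|->10.5, |6|->5.5, |4|->3.5, |2|->2, |7|->7.5, |8|->10.5, |8|->10.5, |4|->3.5, |6|->5.5
Step 3: Attach original signs; sum ranks with positive sign and with negative sign.
W+ = 7.5 + 10.5 + 2 + 10.5 + 3.5 + 5.5 = 39.5
W- = 10.5 + 1 + 5.5 + 3.5 + 7.5 + 10.5 = 38.5
(Check: W+ + W- = 78 should equal n(n+1)/2 = 78.)
Step 4: Test statistic W = min(W+, W-) = 38.5.
Step 5: Ties in |d|, so use the tie-corrected normal approximation.
        E[W] = n(n+1)/4 = 12*13/4 = 39.
        Tie groups: |d|=4 (t=2), |d|=6 (t=2), |d|=7 (t=2), |d|=8 (t=4); sum(t^3 - t) = 78.
        Var[W] = n(n+1)(2n+1)/24 - sum(t^3-t)/48 = 3900/24 - 78/48 = 160.875.
        z = (W - E[W]) / sqrt(Var[W]) = (38.5 - 39) / 12.6837 = -0.0394.
        Two-sided p = 2*Phi(z) = 0.968555.
Step 6: alpha = 0.05. fail to reject H0.

W+ = 39.5, W- = 38.5, W = min = 38.5, p = 0.968555, fail to reject H0.


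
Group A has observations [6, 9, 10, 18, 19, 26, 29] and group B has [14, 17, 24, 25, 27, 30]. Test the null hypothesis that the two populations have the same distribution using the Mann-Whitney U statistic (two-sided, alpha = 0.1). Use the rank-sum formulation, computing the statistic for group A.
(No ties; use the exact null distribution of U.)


Step 1: Combine and sort all 13 observations; assign midranks.
sorted (value, group): (6,X), (9,X), (10,X), (14,Y), (17,Y), (18,X), (19,X), (24,Y), (25,Y), (26,X), (27,Y), (29,X), (30,Y)
ranks: 6->1, 9->2, 10->3, 14->4, 17->5, 18->6, 19->7, 24->8, 25->9, 26->10, 27->11, 29->12, 30->13
Step 2: Rank sum for X: R1 = 1 + 2 + 3 + 6 + 7 + 10 + 12 = 41.
Step 3: U_X = R1 - n1(n1+1)/2 = 41 - 7*8/2 = 41 - 28 = 13.
       U_Y = n1*n2 - U_X = 42 - 13 = 29.
Step 4: No ties, so the exact null distribution of U (based on enumerating the C(13,7) = 1716 equally likely rank assignments) gives the two-sided p-value.
Step 5: p-value = 0.294872; compare to alpha = 0.1. fail to reject H0.

U_X = 13, p = 0.294872, fail to reject H0 at alpha = 0.1.


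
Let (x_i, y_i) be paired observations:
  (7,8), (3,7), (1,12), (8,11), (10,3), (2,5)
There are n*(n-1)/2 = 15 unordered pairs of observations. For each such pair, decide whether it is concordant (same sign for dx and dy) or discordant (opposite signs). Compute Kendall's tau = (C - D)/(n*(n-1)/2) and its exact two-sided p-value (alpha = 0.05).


Step 1: Enumerate the 15 unordered pairs (i,j) with i<j and classify each by sign(x_j-x_i) * sign(y_j-y_i).
  (1,2):dx=-4,dy=-1->C; (1,3):dx=-6,dy=+4->D; (1,4):dx=+1,dy=+3->C; (1,5):dx=+3,dy=-5->D
  (1,6):dx=-5,dy=-3->C; (2,3):dx=-2,dy=+5->D; (2,4):dx=+5,dy=+4->C; (2,5):dx=+7,dy=-4->D
  (2,6):dx=-1,dy=-2->C; (3,4):dx=+7,dy=-1->D; (3,5):dx=+9,dy=-9->D; (3,6):dx=+1,dy=-7->D
  (4,5):dx=+2,dy=-8->D; (4,6):dx=-6,dy=-6->C; (5,6):dx=-8,dy=+2->D
Step 2: C = 6, D = 9, total pairs = 15.
Step 3: tau = (C - D)/(n(n-1)/2) = (6 - 9)/15 = -0.200000.
Step 4: Exact two-sided p-value (enumerate n! = 720 permutations of y under H0): p = 0.719444.
Step 5: alpha = 0.05. fail to reject H0.

tau_b = -0.2000 (C=6, D=9), p = 0.719444, fail to reject H0.


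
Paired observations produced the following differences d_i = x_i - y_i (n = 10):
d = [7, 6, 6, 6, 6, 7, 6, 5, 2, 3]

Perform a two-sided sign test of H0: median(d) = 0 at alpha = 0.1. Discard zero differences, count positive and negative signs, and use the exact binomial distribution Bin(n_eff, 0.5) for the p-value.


Step 1: Discard zero differences. Original n = 10; n_eff = number of nonzero differences = 10.
Nonzero differences (with sign): +7, +6, +6, +6, +6, +7, +6, +5, +2, +3
Step 2: Count signs: positive = 10, negative = 0.
Step 3: Under H0: P(positive) = 0.5, so the number of positives S ~ Bin(10, 0.5).
Step 4: Two-sided exact p-value = sum of Bin(10,0.5) probabilities at or below the observed probability = 0.001953.
Step 5: alpha = 0.1. reject H0.

n_eff = 10, pos = 10, neg = 0, p = 0.001953, reject H0.
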